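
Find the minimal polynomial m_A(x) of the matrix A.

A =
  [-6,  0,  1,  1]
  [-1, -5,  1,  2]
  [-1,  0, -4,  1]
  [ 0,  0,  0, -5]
x^2 + 10*x + 25

The characteristic polynomial is χ_A(x) = (x + 5)^4, so the eigenvalues are known. The minimal polynomial is
  m_A(x) = Π_λ (x − λ)^{k_λ}
where k_λ is the size of the *largest* Jordan block for λ (equivalently, the smallest k with (A − λI)^k v = 0 for every generalised eigenvector v of λ).

  λ = -5: largest Jordan block has size 2, contributing (x + 5)^2

So m_A(x) = (x + 5)^2 = x^2 + 10*x + 25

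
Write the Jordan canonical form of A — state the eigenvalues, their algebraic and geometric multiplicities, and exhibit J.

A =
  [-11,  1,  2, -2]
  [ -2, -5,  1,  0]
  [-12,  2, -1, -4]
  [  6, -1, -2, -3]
J_3(-5) ⊕ J_1(-5)

The characteristic polynomial is
  det(x·I − A) = x^4 + 20*x^3 + 150*x^2 + 500*x + 625 = (x + 5)^4

Eigenvalues and multiplicities (the geometric multiplicity of λ is n − rank(A − λI), which equals the number of Jordan blocks for λ):
  λ = -5: algebraic multiplicity = 4, geometric multiplicity = 2

Determining the block sizes for each eigenvalue:
  λ = -5: with am = 4 and gm = 2, the partition is not yet determined (e.g. several partitions of 4 into 2 parts exist). Let N = A − (-5)·I. Computing rank(N^1) = 2, rank(N^2) = 1, rank(N^3) = 0; the number of blocks of size ≥ j is rank(N^{j−1}) − rank(N^j), giving [2, 1, 1]. So we have 1 block(s) of size 3, 1 block(s) of size 1 → block sizes [3, 1]

Assembling the blocks gives a Jordan form
J =
  [-5,  1,  0,  0]
  [ 0, -5,  1,  0]
  [ 0,  0, -5,  0]
  [ 0,  0,  0, -5]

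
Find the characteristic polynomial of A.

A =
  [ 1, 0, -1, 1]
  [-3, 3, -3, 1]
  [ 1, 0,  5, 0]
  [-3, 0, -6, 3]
x^4 - 12*x^3 + 54*x^2 - 108*x + 81

Expanding det(x·I − A) (e.g. by cofactor expansion or by noting that A is similar to its Jordan form J, which has the same characteristic polynomial as A) gives
  χ_A(x) = x^4 - 12*x^3 + 54*x^2 - 108*x + 81
which factors as (x - 3)^4. The eigenvalues (with algebraic multiplicities) are λ = 3 with multiplicity 4.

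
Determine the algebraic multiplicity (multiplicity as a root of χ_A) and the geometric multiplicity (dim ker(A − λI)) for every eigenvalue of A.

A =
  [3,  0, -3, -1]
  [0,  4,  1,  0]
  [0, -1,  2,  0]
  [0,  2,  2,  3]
λ = 3: alg = 4, geom = 2

Step 1 — factor the characteristic polynomial to read off the algebraic multiplicities:
  χ_A(x) = (x - 3)^4

Step 2 — compute geometric multiplicities via the rank-nullity identity g(λ) = n − rank(A − λI):
  rank(A − (3)·I) = 2, so dim ker(A − (3)·I) = n − 2 = 2

Summary:
  λ = 3: algebraic multiplicity = 4, geometric multiplicity = 2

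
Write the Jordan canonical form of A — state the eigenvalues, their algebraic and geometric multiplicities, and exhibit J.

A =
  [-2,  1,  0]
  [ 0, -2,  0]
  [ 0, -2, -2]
J_2(-2) ⊕ J_1(-2)

The characteristic polynomial is
  det(x·I − A) = x^3 + 6*x^2 + 12*x + 8 = (x + 2)^3

Eigenvalues and multiplicities (the geometric multiplicity of λ is n − rank(A − λI), which equals the number of Jordan blocks for λ):
  λ = -2: algebraic multiplicity = 3, geometric multiplicity = 2

Determining the block sizes for each eigenvalue:
  λ = -2: 2 blocks summing to 3 forces exactly one block of size 2 and the rest size 1 → block sizes [2, 1]

Assembling the blocks gives a Jordan form
J =
  [-2,  1,  0]
  [ 0, -2,  0]
  [ 0,  0, -2]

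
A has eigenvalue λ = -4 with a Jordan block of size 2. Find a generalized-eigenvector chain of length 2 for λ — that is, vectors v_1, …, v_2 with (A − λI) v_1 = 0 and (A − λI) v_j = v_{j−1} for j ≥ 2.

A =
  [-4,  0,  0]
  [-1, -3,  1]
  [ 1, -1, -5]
A Jordan chain for λ = -4 of length 2:
v_1 = (0, -1, 1)ᵀ
v_2 = (1, 0, 0)ᵀ

Let N = A − (-4)·I. We want v_2 with N^2 v_2 = 0 but N^1 v_2 ≠ 0; then v_{j-1} := N · v_j for j = 2, …, 2.

Pick v_2 = (1, 0, 0)ᵀ.
Then v_1 = N · v_2 = (0, -1, 1)ᵀ.

Sanity check: (A − (-4)·I) v_1 = (0, 0, 0)ᵀ = 0. ✓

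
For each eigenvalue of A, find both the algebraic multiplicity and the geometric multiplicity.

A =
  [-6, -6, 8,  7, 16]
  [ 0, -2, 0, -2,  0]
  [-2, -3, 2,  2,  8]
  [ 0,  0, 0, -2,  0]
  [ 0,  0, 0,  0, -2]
λ = -2: alg = 5, geom = 3

Step 1 — factor the characteristic polynomial to read off the algebraic multiplicities:
  χ_A(x) = (x + 2)^5

Step 2 — compute geometric multiplicities via the rank-nullity identity g(λ) = n − rank(A − λI):
  rank(A − (-2)·I) = 2, so dim ker(A − (-2)·I) = n − 2 = 3

Summary:
  λ = -2: algebraic multiplicity = 5, geometric multiplicity = 3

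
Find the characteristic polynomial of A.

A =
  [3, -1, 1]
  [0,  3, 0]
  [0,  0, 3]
x^3 - 9*x^2 + 27*x - 27

Expanding det(x·I − A) (e.g. by cofactor expansion or by noting that A is similar to its Jordan form J, which has the same characteristic polynomial as A) gives
  χ_A(x) = x^3 - 9*x^2 + 27*x - 27
which factors as (x - 3)^3. The eigenvalues (with algebraic multiplicities) are λ = 3 with multiplicity 3.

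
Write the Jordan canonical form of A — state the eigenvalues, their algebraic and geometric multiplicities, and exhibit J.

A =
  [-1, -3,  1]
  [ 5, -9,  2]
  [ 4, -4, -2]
J_3(-4)

The characteristic polynomial is
  det(x·I − A) = x^3 + 12*x^2 + 48*x + 64 = (x + 4)^3

Eigenvalues and multiplicities (the geometric multiplicity of λ is n − rank(A − λI), which equals the number of Jordan blocks for λ):
  λ = -4: algebraic multiplicity = 3, geometric multiplicity = 1

Determining the block sizes for each eigenvalue:
  λ = -4: one block (gm = 1), so the single block has size am = 3 → block sizes [3]

Assembling the blocks gives a Jordan form
J =
  [-4,  1,  0]
  [ 0, -4,  1]
  [ 0,  0, -4]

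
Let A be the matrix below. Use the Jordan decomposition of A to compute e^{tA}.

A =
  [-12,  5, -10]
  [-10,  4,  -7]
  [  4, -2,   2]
e^{tA} =
  [5*t^2*exp(-2*t) - 10*t*exp(-2*t) + exp(-2*t), 5*t*exp(-2*t), 25*t^2*exp(-2*t)/2 - 10*t*exp(-2*t)]
  [6*t^2*exp(-2*t) - 10*t*exp(-2*t), 6*t*exp(-2*t) + exp(-2*t), 15*t^2*exp(-2*t) - 7*t*exp(-2*t)]
  [-2*t^2*exp(-2*t) + 4*t*exp(-2*t), -2*t*exp(-2*t), -5*t^2*exp(-2*t) + 4*t*exp(-2*t) + exp(-2*t)]

Strategy: write A = P · J · P⁻¹ where J is a Jordan canonical form, so e^{tA} = P · e^{tJ} · P⁻¹, and e^{tJ} can be computed block-by-block.

A has Jordan form
J =
  [-2,  1,  0]
  [ 0, -2,  1]
  [ 0,  0, -2]
(up to reordering of blocks).

Per-block formulas:
  For a 3×3 Jordan block J_3(-2): exp(t · J_3(-2)) = e^(-2t)·(I + t·N + (t^2/2)·N^2), where N is the 3×3 nilpotent shift.

After assembling e^{tJ} and conjugating by P, we get:

e^{tA} =
  [5*t^2*exp(-2*t) - 10*t*exp(-2*t) + exp(-2*t), 5*t*exp(-2*t), 25*t^2*exp(-2*t)/2 - 10*t*exp(-2*t)]
  [6*t^2*exp(-2*t) - 10*t*exp(-2*t), 6*t*exp(-2*t) + exp(-2*t), 15*t^2*exp(-2*t) - 7*t*exp(-2*t)]
  [-2*t^2*exp(-2*t) + 4*t*exp(-2*t), -2*t*exp(-2*t), -5*t^2*exp(-2*t) + 4*t*exp(-2*t) + exp(-2*t)]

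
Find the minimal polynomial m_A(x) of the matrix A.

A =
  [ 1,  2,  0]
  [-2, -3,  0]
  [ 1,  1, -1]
x^2 + 2*x + 1

The characteristic polynomial is χ_A(x) = (x + 1)^3, so the eigenvalues are known. The minimal polynomial is
  m_A(x) = Π_λ (x − λ)^{k_λ}
where k_λ is the size of the *largest* Jordan block for λ (equivalently, the smallest k with (A − λI)^k v = 0 for every generalised eigenvector v of λ).

  λ = -1: largest Jordan block has size 2, contributing (x + 1)^2

So m_A(x) = (x + 1)^2 = x^2 + 2*x + 1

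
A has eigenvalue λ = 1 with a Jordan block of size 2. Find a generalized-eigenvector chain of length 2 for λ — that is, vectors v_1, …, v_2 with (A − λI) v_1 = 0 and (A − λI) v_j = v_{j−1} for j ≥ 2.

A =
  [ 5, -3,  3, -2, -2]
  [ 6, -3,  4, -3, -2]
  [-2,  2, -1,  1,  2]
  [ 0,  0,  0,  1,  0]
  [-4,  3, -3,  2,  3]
A Jordan chain for λ = 1 of length 2:
v_1 = (4, 6, -2, 0, -4)ᵀ
v_2 = (1, 0, 0, 0, 0)ᵀ

Let N = A − (1)·I. We want v_2 with N^2 v_2 = 0 but N^1 v_2 ≠ 0; then v_{j-1} := N · v_j for j = 2, …, 2.

Pick v_2 = (1, 0, 0, 0, 0)ᵀ.
Then v_1 = N · v_2 = (4, 6, -2, 0, -4)ᵀ.

Sanity check: (A − (1)·I) v_1 = (0, 0, 0, 0, 0)ᵀ = 0. ✓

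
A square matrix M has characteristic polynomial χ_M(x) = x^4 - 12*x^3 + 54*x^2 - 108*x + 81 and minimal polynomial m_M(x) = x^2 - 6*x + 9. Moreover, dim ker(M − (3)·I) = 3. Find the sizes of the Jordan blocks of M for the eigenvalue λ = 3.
Block sizes for λ = 3: [2, 1, 1]

Step 1 — from the characteristic polynomial, algebraic multiplicity of λ = 3 is 4. From dim ker(M − (3)·I) = 3, there are exactly 3 Jordan blocks for λ = 3.
Step 2 — from the minimal polynomial, the factor (x − 3)^2 tells us the largest block for λ = 3 has size 2.
Step 3 — with total size 4, 3 blocks, and largest block 2, the block sizes (in nonincreasing order) are [2, 1, 1].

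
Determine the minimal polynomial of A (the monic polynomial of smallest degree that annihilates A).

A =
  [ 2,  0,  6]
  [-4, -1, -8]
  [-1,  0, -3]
x^2 + x

The characteristic polynomial is χ_A(x) = x*(x + 1)^2, so the eigenvalues are known. The minimal polynomial is
  m_A(x) = Π_λ (x − λ)^{k_λ}
where k_λ is the size of the *largest* Jordan block for λ (equivalently, the smallest k with (A − λI)^k v = 0 for every generalised eigenvector v of λ).

  λ = -1: largest Jordan block has size 1, contributing (x + 1)
  λ = 0: largest Jordan block has size 1, contributing (x − 0)

So m_A(x) = x*(x + 1) = x^2 + x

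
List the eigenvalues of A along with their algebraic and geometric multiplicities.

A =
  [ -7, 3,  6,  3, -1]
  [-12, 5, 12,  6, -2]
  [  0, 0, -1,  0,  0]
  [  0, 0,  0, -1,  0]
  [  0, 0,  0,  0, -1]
λ = -1: alg = 5, geom = 4

Step 1 — factor the characteristic polynomial to read off the algebraic multiplicities:
  χ_A(x) = (x + 1)^5

Step 2 — compute geometric multiplicities via the rank-nullity identity g(λ) = n − rank(A − λI):
  rank(A − (-1)·I) = 1, so dim ker(A − (-1)·I) = n − 1 = 4

Summary:
  λ = -1: algebraic multiplicity = 5, geometric multiplicity = 4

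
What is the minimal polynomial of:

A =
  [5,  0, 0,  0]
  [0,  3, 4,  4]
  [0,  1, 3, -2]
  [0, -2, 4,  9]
x^2 - 10*x + 25

The characteristic polynomial is χ_A(x) = (x - 5)^4, so the eigenvalues are known. The minimal polynomial is
  m_A(x) = Π_λ (x − λ)^{k_λ}
where k_λ is the size of the *largest* Jordan block for λ (equivalently, the smallest k with (A − λI)^k v = 0 for every generalised eigenvector v of λ).

  λ = 5: largest Jordan block has size 2, contributing (x − 5)^2

So m_A(x) = (x - 5)^2 = x^2 - 10*x + 25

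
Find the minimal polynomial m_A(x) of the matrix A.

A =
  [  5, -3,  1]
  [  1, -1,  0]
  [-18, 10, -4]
x^3

The characteristic polynomial is χ_A(x) = x^3, so the eigenvalues are known. The minimal polynomial is
  m_A(x) = Π_λ (x − λ)^{k_λ}
where k_λ is the size of the *largest* Jordan block for λ (equivalently, the smallest k with (A − λI)^k v = 0 for every generalised eigenvector v of λ).

  λ = 0: largest Jordan block has size 3, contributing (x − 0)^3

So m_A(x) = x^3 = x^3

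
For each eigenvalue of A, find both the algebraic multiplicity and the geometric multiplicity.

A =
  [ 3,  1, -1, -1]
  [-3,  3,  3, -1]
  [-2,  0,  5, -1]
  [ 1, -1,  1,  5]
λ = 4: alg = 4, geom = 2

Step 1 — factor the characteristic polynomial to read off the algebraic multiplicities:
  χ_A(x) = (x - 4)^4

Step 2 — compute geometric multiplicities via the rank-nullity identity g(λ) = n − rank(A − λI):
  rank(A − (4)·I) = 2, so dim ker(A − (4)·I) = n − 2 = 2

Summary:
  λ = 4: algebraic multiplicity = 4, geometric multiplicity = 2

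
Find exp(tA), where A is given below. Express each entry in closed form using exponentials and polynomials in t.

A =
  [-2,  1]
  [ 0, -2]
e^{tA} =
  [exp(-2*t), t*exp(-2*t)]
  [0, exp(-2*t)]

Strategy: write A = P · J · P⁻¹ where J is a Jordan canonical form, so e^{tA} = P · e^{tJ} · P⁻¹, and e^{tJ} can be computed block-by-block.

A has Jordan form
J =
  [-2,  1]
  [ 0, -2]
(up to reordering of blocks).

Per-block formulas:
  For a 2×2 Jordan block J_2(-2): exp(t · J_2(-2)) = e^(-2t)·(I + t·N), where N is the 2×2 nilpotent shift.

After assembling e^{tJ} and conjugating by P, we get:

e^{tA} =
  [exp(-2*t), t*exp(-2*t)]
  [0, exp(-2*t)]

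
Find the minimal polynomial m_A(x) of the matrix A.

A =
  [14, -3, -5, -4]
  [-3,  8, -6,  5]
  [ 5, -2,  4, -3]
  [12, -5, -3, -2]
x^2 - 12*x + 36

The characteristic polynomial is χ_A(x) = (x - 6)^4, so the eigenvalues are known. The minimal polynomial is
  m_A(x) = Π_λ (x − λ)^{k_λ}
where k_λ is the size of the *largest* Jordan block for λ (equivalently, the smallest k with (A − λI)^k v = 0 for every generalised eigenvector v of λ).

  λ = 6: largest Jordan block has size 2, contributing (x − 6)^2

So m_A(x) = (x - 6)^2 = x^2 - 12*x + 36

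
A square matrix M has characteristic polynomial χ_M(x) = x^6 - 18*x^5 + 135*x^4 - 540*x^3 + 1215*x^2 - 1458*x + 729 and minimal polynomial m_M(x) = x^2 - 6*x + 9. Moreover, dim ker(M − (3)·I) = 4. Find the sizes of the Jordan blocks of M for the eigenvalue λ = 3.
Block sizes for λ = 3: [2, 2, 1, 1]

Step 1 — from the characteristic polynomial, algebraic multiplicity of λ = 3 is 6. From dim ker(M − (3)·I) = 4, there are exactly 4 Jordan blocks for λ = 3.
Step 2 — from the minimal polynomial, the factor (x − 3)^2 tells us the largest block for λ = 3 has size 2.
Step 3 — with total size 6, 4 blocks, and largest block 2, the block sizes (in nonincreasing order) are [2, 2, 1, 1].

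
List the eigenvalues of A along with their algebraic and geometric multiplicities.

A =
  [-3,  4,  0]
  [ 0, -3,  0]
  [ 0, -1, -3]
λ = -3: alg = 3, geom = 2

Step 1 — factor the characteristic polynomial to read off the algebraic multiplicities:
  χ_A(x) = (x + 3)^3

Step 2 — compute geometric multiplicities via the rank-nullity identity g(λ) = n − rank(A − λI):
  rank(A − (-3)·I) = 1, so dim ker(A − (-3)·I) = n − 1 = 2

Summary:
  λ = -3: algebraic multiplicity = 3, geometric multiplicity = 2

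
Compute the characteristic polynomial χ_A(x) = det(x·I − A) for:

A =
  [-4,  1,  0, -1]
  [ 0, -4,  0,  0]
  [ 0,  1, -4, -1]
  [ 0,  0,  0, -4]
x^4 + 16*x^3 + 96*x^2 + 256*x + 256

Expanding det(x·I − A) (e.g. by cofactor expansion or by noting that A is similar to its Jordan form J, which has the same characteristic polynomial as A) gives
  χ_A(x) = x^4 + 16*x^3 + 96*x^2 + 256*x + 256
which factors as (x + 4)^4. The eigenvalues (with algebraic multiplicities) are λ = -4 with multiplicity 4.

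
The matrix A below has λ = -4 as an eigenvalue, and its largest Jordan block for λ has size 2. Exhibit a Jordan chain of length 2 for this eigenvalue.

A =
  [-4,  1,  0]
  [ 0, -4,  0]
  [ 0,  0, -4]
A Jordan chain for λ = -4 of length 2:
v_1 = (1, 0, 0)ᵀ
v_2 = (0, 1, 0)ᵀ

Let N = A − (-4)·I. We want v_2 with N^2 v_2 = 0 but N^1 v_2 ≠ 0; then v_{j-1} := N · v_j for j = 2, …, 2.

Pick v_2 = (0, 1, 0)ᵀ.
Then v_1 = N · v_2 = (1, 0, 0)ᵀ.

Sanity check: (A − (-4)·I) v_1 = (0, 0, 0)ᵀ = 0. ✓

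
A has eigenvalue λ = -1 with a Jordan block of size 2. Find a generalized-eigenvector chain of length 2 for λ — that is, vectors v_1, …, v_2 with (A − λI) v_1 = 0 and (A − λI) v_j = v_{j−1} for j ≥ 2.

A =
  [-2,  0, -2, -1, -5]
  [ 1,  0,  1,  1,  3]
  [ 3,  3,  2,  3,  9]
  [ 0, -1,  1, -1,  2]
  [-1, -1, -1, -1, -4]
A Jordan chain for λ = -1 of length 2:
v_1 = (-1, 1, 3, 0, -1)ᵀ
v_2 = (1, 0, 0, 0, 0)ᵀ

Let N = A − (-1)·I. We want v_2 with N^2 v_2 = 0 but N^1 v_2 ≠ 0; then v_{j-1} := N · v_j for j = 2, …, 2.

Pick v_2 = (1, 0, 0, 0, 0)ᵀ.
Then v_1 = N · v_2 = (-1, 1, 3, 0, -1)ᵀ.

Sanity check: (A − (-1)·I) v_1 = (0, 0, 0, 0, 0)ᵀ = 0. ✓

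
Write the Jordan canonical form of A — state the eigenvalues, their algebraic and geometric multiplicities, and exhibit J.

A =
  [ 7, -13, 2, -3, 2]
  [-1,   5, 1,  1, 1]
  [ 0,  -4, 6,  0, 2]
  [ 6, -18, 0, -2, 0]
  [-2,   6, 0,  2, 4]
J_3(4) ⊕ J_1(4) ⊕ J_1(4)

The characteristic polynomial is
  det(x·I − A) = x^5 - 20*x^4 + 160*x^3 - 640*x^2 + 1280*x - 1024 = (x - 4)^5

Eigenvalues and multiplicities (the geometric multiplicity of λ is n − rank(A − λI), which equals the number of Jordan blocks for λ):
  λ = 4: algebraic multiplicity = 5, geometric multiplicity = 3

Determining the block sizes for each eigenvalue:
  λ = 4: with am = 5 and gm = 3, the partition is not yet determined (e.g. several partitions of 5 into 3 parts exist). Let N = A − (4)·I. Computing rank(N^1) = 2, rank(N^2) = 1, rank(N^3) = 0; the number of blocks of size ≥ j is rank(N^{j−1}) − rank(N^j), giving [3, 1, 1]. So we have 1 block(s) of size 3, 2 block(s) of size 1 → block sizes [3, 1, 1]

Assembling the blocks gives a Jordan form
J =
  [4, 1, 0, 0, 0]
  [0, 4, 1, 0, 0]
  [0, 0, 4, 0, 0]
  [0, 0, 0, 4, 0]
  [0, 0, 0, 0, 4]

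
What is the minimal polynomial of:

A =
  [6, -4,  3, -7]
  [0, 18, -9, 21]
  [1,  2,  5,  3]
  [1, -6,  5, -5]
x^3 - 18*x^2 + 108*x - 216

The characteristic polynomial is χ_A(x) = (x - 6)^4, so the eigenvalues are known. The minimal polynomial is
  m_A(x) = Π_λ (x − λ)^{k_λ}
where k_λ is the size of the *largest* Jordan block for λ (equivalently, the smallest k with (A − λI)^k v = 0 for every generalised eigenvector v of λ).

  λ = 6: largest Jordan block has size 3, contributing (x − 6)^3

So m_A(x) = (x - 6)^3 = x^3 - 18*x^2 + 108*x - 216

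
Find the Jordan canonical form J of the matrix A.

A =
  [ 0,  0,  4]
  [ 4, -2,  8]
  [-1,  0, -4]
J_2(-2) ⊕ J_1(-2)

The characteristic polynomial is
  det(x·I − A) = x^3 + 6*x^2 + 12*x + 8 = (x + 2)^3

Eigenvalues and multiplicities (the geometric multiplicity of λ is n − rank(A − λI), which equals the number of Jordan blocks for λ):
  λ = -2: algebraic multiplicity = 3, geometric multiplicity = 2

Determining the block sizes for each eigenvalue:
  λ = -2: 2 blocks summing to 3 forces exactly one block of size 2 and the rest size 1 → block sizes [2, 1]

Assembling the blocks gives a Jordan form
J =
  [-2,  1,  0]
  [ 0, -2,  0]
  [ 0,  0, -2]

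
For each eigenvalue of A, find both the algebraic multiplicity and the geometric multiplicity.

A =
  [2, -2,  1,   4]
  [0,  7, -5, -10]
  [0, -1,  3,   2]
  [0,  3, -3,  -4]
λ = 2: alg = 4, geom = 2

Step 1 — factor the characteristic polynomial to read off the algebraic multiplicities:
  χ_A(x) = (x - 2)^4

Step 2 — compute geometric multiplicities via the rank-nullity identity g(λ) = n − rank(A − λI):
  rank(A − (2)·I) = 2, so dim ker(A − (2)·I) = n − 2 = 2

Summary:
  λ = 2: algebraic multiplicity = 4, geometric multiplicity = 2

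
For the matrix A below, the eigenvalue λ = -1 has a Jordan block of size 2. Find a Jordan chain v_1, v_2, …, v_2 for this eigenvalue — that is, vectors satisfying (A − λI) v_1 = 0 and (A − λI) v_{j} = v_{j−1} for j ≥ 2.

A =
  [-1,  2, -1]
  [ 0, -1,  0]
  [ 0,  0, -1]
A Jordan chain for λ = -1 of length 2:
v_1 = (2, 0, 0)ᵀ
v_2 = (0, 1, 0)ᵀ

Let N = A − (-1)·I. We want v_2 with N^2 v_2 = 0 but N^1 v_2 ≠ 0; then v_{j-1} := N · v_j for j = 2, …, 2.

Pick v_2 = (0, 1, 0)ᵀ.
Then v_1 = N · v_2 = (2, 0, 0)ᵀ.

Sanity check: (A − (-1)·I) v_1 = (0, 0, 0)ᵀ = 0. ✓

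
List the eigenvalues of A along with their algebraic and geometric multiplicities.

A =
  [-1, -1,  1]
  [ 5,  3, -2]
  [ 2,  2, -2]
λ = 0: alg = 3, geom = 1

Step 1 — factor the characteristic polynomial to read off the algebraic multiplicities:
  χ_A(x) = x^3

Step 2 — compute geometric multiplicities via the rank-nullity identity g(λ) = n − rank(A − λI):
  rank(A − (0)·I) = 2, so dim ker(A − (0)·I) = n − 2 = 1

Summary:
  λ = 0: algebraic multiplicity = 3, geometric multiplicity = 1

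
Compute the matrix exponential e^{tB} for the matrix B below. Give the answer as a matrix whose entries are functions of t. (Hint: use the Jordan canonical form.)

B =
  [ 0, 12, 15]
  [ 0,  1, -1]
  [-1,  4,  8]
e^{tB} =
  [-3*t^2*exp(3*t) - 3*t*exp(3*t) + exp(3*t), 12*t*exp(3*t), 9*t^2*exp(3*t) + 15*t*exp(3*t)]
  [t^2*exp(3*t)/2, -2*t*exp(3*t) + exp(3*t), -3*t^2*exp(3*t)/2 - t*exp(3*t)]
  [-t^2*exp(3*t) - t*exp(3*t), 4*t*exp(3*t), 3*t^2*exp(3*t) + 5*t*exp(3*t) + exp(3*t)]

Strategy: write B = P · J · P⁻¹ where J is a Jordan canonical form, so e^{tB} = P · e^{tJ} · P⁻¹, and e^{tJ} can be computed block-by-block.

B has Jordan form
J =
  [3, 1, 0]
  [0, 3, 1]
  [0, 0, 3]
(up to reordering of blocks).

Per-block formulas:
  For a 3×3 Jordan block J_3(3): exp(t · J_3(3)) = e^(3t)·(I + t·N + (t^2/2)·N^2), where N is the 3×3 nilpotent shift.

After assembling e^{tJ} and conjugating by P, we get:

e^{tB} =
  [-3*t^2*exp(3*t) - 3*t*exp(3*t) + exp(3*t), 12*t*exp(3*t), 9*t^2*exp(3*t) + 15*t*exp(3*t)]
  [t^2*exp(3*t)/2, -2*t*exp(3*t) + exp(3*t), -3*t^2*exp(3*t)/2 - t*exp(3*t)]
  [-t^2*exp(3*t) - t*exp(3*t), 4*t*exp(3*t), 3*t^2*exp(3*t) + 5*t*exp(3*t) + exp(3*t)]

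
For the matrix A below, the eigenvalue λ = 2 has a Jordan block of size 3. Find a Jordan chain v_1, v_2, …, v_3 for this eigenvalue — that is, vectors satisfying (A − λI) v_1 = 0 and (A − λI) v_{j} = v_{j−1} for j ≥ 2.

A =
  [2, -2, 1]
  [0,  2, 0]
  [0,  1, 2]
A Jordan chain for λ = 2 of length 3:
v_1 = (1, 0, 0)ᵀ
v_2 = (-2, 0, 1)ᵀ
v_3 = (0, 1, 0)ᵀ

Let N = A − (2)·I. We want v_3 with N^3 v_3 = 0 but N^2 v_3 ≠ 0; then v_{j-1} := N · v_j for j = 3, …, 2.

Pick v_3 = (0, 1, 0)ᵀ.
Then v_2 = N · v_3 = (-2, 0, 1)ᵀ.
Then v_1 = N · v_2 = (1, 0, 0)ᵀ.

Sanity check: (A − (2)·I) v_1 = (0, 0, 0)ᵀ = 0. ✓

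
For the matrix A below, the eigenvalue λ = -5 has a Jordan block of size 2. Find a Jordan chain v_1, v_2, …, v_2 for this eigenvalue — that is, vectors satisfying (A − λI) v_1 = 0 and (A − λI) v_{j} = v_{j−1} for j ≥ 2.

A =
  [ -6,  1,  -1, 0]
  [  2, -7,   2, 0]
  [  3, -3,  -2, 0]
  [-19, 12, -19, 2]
A Jordan chain for λ = -5 of length 2:
v_1 = (1, -2, -3, -2)ᵀ
v_2 = (2, 3, 0, 0)ᵀ

Let N = A − (-5)·I. We want v_2 with N^2 v_2 = 0 but N^1 v_2 ≠ 0; then v_{j-1} := N · v_j for j = 2, …, 2.

Pick v_2 = (2, 3, 0, 0)ᵀ.
Then v_1 = N · v_2 = (1, -2, -3, -2)ᵀ.

Sanity check: (A − (-5)·I) v_1 = (0, 0, 0, 0)ᵀ = 0. ✓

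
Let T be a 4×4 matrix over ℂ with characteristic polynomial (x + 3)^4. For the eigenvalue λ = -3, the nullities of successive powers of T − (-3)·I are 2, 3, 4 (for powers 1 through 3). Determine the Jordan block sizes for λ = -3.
Block sizes for λ = -3: [3, 1]

From the dimensions of kernels of powers, the number of Jordan blocks of size at least j is d_j − d_{j−1} where d_j = dim ker(N^j) (with d_0 = 0). Computing the differences gives [2, 1, 1].
The number of blocks of size exactly k is (#blocks of size ≥ k) − (#blocks of size ≥ k + 1), so the partition is: 1 block(s) of size 1, 1 block(s) of size 3.
In nonincreasing order the block sizes are [3, 1].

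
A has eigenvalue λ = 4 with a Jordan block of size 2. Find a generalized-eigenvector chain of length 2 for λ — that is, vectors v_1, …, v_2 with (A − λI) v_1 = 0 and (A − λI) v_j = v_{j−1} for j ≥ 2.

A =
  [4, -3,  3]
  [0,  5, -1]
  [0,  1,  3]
A Jordan chain for λ = 4 of length 2:
v_1 = (-3, 1, 1)ᵀ
v_2 = (0, 1, 0)ᵀ

Let N = A − (4)·I. We want v_2 with N^2 v_2 = 0 but N^1 v_2 ≠ 0; then v_{j-1} := N · v_j for j = 2, …, 2.

Pick v_2 = (0, 1, 0)ᵀ.
Then v_1 = N · v_2 = (-3, 1, 1)ᵀ.

Sanity check: (A − (4)·I) v_1 = (0, 0, 0)ᵀ = 0. ✓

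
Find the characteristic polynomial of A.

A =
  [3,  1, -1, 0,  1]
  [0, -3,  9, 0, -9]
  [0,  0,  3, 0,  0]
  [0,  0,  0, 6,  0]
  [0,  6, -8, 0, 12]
x^5 - 21*x^4 + 171*x^3 - 675*x^2 + 1296*x - 972

Expanding det(x·I − A) (e.g. by cofactor expansion or by noting that A is similar to its Jordan form J, which has the same characteristic polynomial as A) gives
  χ_A(x) = x^5 - 21*x^4 + 171*x^3 - 675*x^2 + 1296*x - 972
which factors as (x - 6)^2*(x - 3)^3. The eigenvalues (with algebraic multiplicities) are λ = 3 with multiplicity 3, λ = 6 with multiplicity 2.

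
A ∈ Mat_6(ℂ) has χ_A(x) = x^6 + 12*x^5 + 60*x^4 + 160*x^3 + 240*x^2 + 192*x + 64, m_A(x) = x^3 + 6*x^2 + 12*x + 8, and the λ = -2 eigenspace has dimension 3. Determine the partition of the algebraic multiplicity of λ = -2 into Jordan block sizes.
Block sizes for λ = -2: [3, 2, 1]

Step 1 — from the characteristic polynomial, algebraic multiplicity of λ = -2 is 6. From dim ker(A − (-2)·I) = 3, there are exactly 3 Jordan blocks for λ = -2.
Step 2 — from the minimal polynomial, the factor (x + 2)^3 tells us the largest block for λ = -2 has size 3.
Step 3 — with total size 6, 3 blocks, and largest block 3, the block sizes (in nonincreasing order) are [3, 2, 1].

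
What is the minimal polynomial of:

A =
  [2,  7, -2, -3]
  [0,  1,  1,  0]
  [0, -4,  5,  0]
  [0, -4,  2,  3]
x^3 - 8*x^2 + 21*x - 18

The characteristic polynomial is χ_A(x) = (x - 3)^3*(x - 2), so the eigenvalues are known. The minimal polynomial is
  m_A(x) = Π_λ (x − λ)^{k_λ}
where k_λ is the size of the *largest* Jordan block for λ (equivalently, the smallest k with (A − λI)^k v = 0 for every generalised eigenvector v of λ).

  λ = 2: largest Jordan block has size 1, contributing (x − 2)
  λ = 3: largest Jordan block has size 2, contributing (x − 3)^2

So m_A(x) = (x - 3)^2*(x - 2) = x^3 - 8*x^2 + 21*x - 18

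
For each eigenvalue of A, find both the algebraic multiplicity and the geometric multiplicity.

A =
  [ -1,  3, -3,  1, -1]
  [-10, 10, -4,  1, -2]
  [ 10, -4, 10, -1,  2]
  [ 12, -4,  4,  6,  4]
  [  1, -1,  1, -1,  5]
λ = 6: alg = 5, geom = 3

Step 1 — factor the characteristic polynomial to read off the algebraic multiplicities:
  χ_A(x) = (x - 6)^5

Step 2 — compute geometric multiplicities via the rank-nullity identity g(λ) = n − rank(A − λI):
  rank(A − (6)·I) = 2, so dim ker(A − (6)·I) = n − 2 = 3

Summary:
  λ = 6: algebraic multiplicity = 5, geometric multiplicity = 3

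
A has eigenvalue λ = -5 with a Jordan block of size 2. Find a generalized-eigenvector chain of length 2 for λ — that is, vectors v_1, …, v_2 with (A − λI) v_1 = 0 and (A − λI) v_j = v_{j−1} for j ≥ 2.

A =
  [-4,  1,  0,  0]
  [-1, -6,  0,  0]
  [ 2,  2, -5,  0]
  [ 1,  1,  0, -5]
A Jordan chain for λ = -5 of length 2:
v_1 = (1, -1, 2, 1)ᵀ
v_2 = (1, 0, 0, 0)ᵀ

Let N = A − (-5)·I. We want v_2 with N^2 v_2 = 0 but N^1 v_2 ≠ 0; then v_{j-1} := N · v_j for j = 2, …, 2.

Pick v_2 = (1, 0, 0, 0)ᵀ.
Then v_1 = N · v_2 = (1, -1, 2, 1)ᵀ.

Sanity check: (A − (-5)·I) v_1 = (0, 0, 0, 0)ᵀ = 0. ✓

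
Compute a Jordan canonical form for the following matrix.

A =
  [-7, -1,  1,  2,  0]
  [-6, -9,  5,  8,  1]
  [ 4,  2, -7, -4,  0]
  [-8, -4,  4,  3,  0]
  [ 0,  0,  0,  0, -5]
J_3(-5) ⊕ J_1(-5) ⊕ J_1(-5)

The characteristic polynomial is
  det(x·I − A) = x^5 + 25*x^4 + 250*x^3 + 1250*x^2 + 3125*x + 3125 = (x + 5)^5

Eigenvalues and multiplicities (the geometric multiplicity of λ is n − rank(A − λI), which equals the number of Jordan blocks for λ):
  λ = -5: algebraic multiplicity = 5, geometric multiplicity = 3

Determining the block sizes for each eigenvalue:
  λ = -5: with am = 5 and gm = 3, the partition is not yet determined (e.g. several partitions of 5 into 3 parts exist). Let N = A − (-5)·I. Computing rank(N^1) = 2, rank(N^2) = 1, rank(N^3) = 0; the number of blocks of size ≥ j is rank(N^{j−1}) − rank(N^j), giving [3, 1, 1]. So we have 1 block(s) of size 3, 2 block(s) of size 1 → block sizes [3, 1, 1]

Assembling the blocks gives a Jordan form
J =
  [-5,  1,  0,  0,  0]
  [ 0, -5,  1,  0,  0]
  [ 0,  0, -5,  0,  0]
  [ 0,  0,  0, -5,  0]
  [ 0,  0,  0,  0, -5]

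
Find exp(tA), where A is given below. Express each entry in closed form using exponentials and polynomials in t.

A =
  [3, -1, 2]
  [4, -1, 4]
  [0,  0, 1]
e^{tA} =
  [2*t*exp(t) + exp(t), -t*exp(t), 2*t*exp(t)]
  [4*t*exp(t), -2*t*exp(t) + exp(t), 4*t*exp(t)]
  [0, 0, exp(t)]

Strategy: write A = P · J · P⁻¹ where J is a Jordan canonical form, so e^{tA} = P · e^{tJ} · P⁻¹, and e^{tJ} can be computed block-by-block.

A has Jordan form
J =
  [1, 1, 0]
  [0, 1, 0]
  [0, 0, 1]
(up to reordering of blocks).

Per-block formulas:
  For a 1×1 block at λ = 1: exp(t · [1]) = [e^(1t)].
  For a 2×2 Jordan block J_2(1): exp(t · J_2(1)) = e^(1t)·(I + t·N), where N is the 2×2 nilpotent shift.

After assembling e^{tJ} and conjugating by P, we get:

e^{tA} =
  [2*t*exp(t) + exp(t), -t*exp(t), 2*t*exp(t)]
  [4*t*exp(t), -2*t*exp(t) + exp(t), 4*t*exp(t)]
  [0, 0, exp(t)]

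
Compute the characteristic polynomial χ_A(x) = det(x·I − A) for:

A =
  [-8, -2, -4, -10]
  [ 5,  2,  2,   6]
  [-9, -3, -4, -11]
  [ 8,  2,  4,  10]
x^4

Expanding det(x·I − A) (e.g. by cofactor expansion or by noting that A is similar to its Jordan form J, which has the same characteristic polynomial as A) gives
  χ_A(x) = x^4
which factors as x^4. The eigenvalues (with algebraic multiplicities) are λ = 0 with multiplicity 4.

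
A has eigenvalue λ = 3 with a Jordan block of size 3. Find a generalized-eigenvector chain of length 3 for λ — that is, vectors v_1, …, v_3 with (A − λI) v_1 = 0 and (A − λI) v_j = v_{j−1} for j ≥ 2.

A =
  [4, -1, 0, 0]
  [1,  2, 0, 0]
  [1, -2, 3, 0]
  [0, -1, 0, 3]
A Jordan chain for λ = 3 of length 3:
v_1 = (0, 0, -1, -1)ᵀ
v_2 = (1, 1, 1, 0)ᵀ
v_3 = (1, 0, 0, 0)ᵀ

Let N = A − (3)·I. We want v_3 with N^3 v_3 = 0 but N^2 v_3 ≠ 0; then v_{j-1} := N · v_j for j = 3, …, 2.

Pick v_3 = (1, 0, 0, 0)ᵀ.
Then v_2 = N · v_3 = (1, 1, 1, 0)ᵀ.
Then v_1 = N · v_2 = (0, 0, -1, -1)ᵀ.

Sanity check: (A − (3)·I) v_1 = (0, 0, 0, 0)ᵀ = 0. ✓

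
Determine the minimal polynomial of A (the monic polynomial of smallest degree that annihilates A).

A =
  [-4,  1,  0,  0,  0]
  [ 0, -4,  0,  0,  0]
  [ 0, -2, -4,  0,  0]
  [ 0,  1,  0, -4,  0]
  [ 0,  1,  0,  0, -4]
x^2 + 8*x + 16

The characteristic polynomial is χ_A(x) = (x + 4)^5, so the eigenvalues are known. The minimal polynomial is
  m_A(x) = Π_λ (x − λ)^{k_λ}
where k_λ is the size of the *largest* Jordan block for λ (equivalently, the smallest k with (A − λI)^k v = 0 for every generalised eigenvector v of λ).

  λ = -4: largest Jordan block has size 2, contributing (x + 4)^2

So m_A(x) = (x + 4)^2 = x^2 + 8*x + 16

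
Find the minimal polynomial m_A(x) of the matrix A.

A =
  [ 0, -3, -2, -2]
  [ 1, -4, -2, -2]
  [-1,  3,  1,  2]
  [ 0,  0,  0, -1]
x^2 + 2*x + 1

The characteristic polynomial is χ_A(x) = (x + 1)^4, so the eigenvalues are known. The minimal polynomial is
  m_A(x) = Π_λ (x − λ)^{k_λ}
where k_λ is the size of the *largest* Jordan block for λ (equivalently, the smallest k with (A − λI)^k v = 0 for every generalised eigenvector v of λ).

  λ = -1: largest Jordan block has size 2, contributing (x + 1)^2

So m_A(x) = (x + 1)^2 = x^2 + 2*x + 1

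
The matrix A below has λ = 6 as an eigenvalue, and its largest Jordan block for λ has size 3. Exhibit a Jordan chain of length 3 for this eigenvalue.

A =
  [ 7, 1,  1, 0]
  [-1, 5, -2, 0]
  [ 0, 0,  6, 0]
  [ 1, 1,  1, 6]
A Jordan chain for λ = 6 of length 3:
v_1 = (-1, 1, 0, -1)ᵀ
v_2 = (1, -2, 0, 1)ᵀ
v_3 = (0, 0, 1, 0)ᵀ

Let N = A − (6)·I. We want v_3 with N^3 v_3 = 0 but N^2 v_3 ≠ 0; then v_{j-1} := N · v_j for j = 3, …, 2.

Pick v_3 = (0, 0, 1, 0)ᵀ.
Then v_2 = N · v_3 = (1, -2, 0, 1)ᵀ.
Then v_1 = N · v_2 = (-1, 1, 0, -1)ᵀ.

Sanity check: (A − (6)·I) v_1 = (0, 0, 0, 0)ᵀ = 0. ✓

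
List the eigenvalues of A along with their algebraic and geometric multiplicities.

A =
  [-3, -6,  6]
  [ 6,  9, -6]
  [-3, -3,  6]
λ = 3: alg = 2, geom = 2; λ = 6: alg = 1, geom = 1

Step 1 — factor the characteristic polynomial to read off the algebraic multiplicities:
  χ_A(x) = (x - 6)*(x - 3)^2

Step 2 — compute geometric multiplicities via the rank-nullity identity g(λ) = n − rank(A − λI):
  rank(A − (3)·I) = 1, so dim ker(A − (3)·I) = n − 1 = 2
  rank(A − (6)·I) = 2, so dim ker(A − (6)·I) = n − 2 = 1

Summary:
  λ = 3: algebraic multiplicity = 2, geometric multiplicity = 2
  λ = 6: algebraic multiplicity = 1, geometric multiplicity = 1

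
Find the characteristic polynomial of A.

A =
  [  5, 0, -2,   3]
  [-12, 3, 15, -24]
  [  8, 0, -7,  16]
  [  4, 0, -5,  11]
x^4 - 12*x^3 + 54*x^2 - 108*x + 81

Expanding det(x·I − A) (e.g. by cofactor expansion or by noting that A is similar to its Jordan form J, which has the same characteristic polynomial as A) gives
  χ_A(x) = x^4 - 12*x^3 + 54*x^2 - 108*x + 81
which factors as (x - 3)^4. The eigenvalues (with algebraic multiplicities) are λ = 3 with multiplicity 4.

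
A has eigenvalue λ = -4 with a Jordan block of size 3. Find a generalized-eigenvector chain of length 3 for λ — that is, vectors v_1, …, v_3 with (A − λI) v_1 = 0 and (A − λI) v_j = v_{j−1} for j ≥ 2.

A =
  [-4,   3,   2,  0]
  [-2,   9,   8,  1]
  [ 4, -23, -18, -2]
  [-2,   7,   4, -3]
A Jordan chain for λ = -4 of length 3:
v_1 = (2, 4, -6, 0)ᵀ
v_2 = (0, -2, 4, -2)ᵀ
v_3 = (1, 0, 0, 0)ᵀ

Let N = A − (-4)·I. We want v_3 with N^3 v_3 = 0 but N^2 v_3 ≠ 0; then v_{j-1} := N · v_j for j = 3, …, 2.

Pick v_3 = (1, 0, 0, 0)ᵀ.
Then v_2 = N · v_3 = (0, -2, 4, -2)ᵀ.
Then v_1 = N · v_2 = (2, 4, -6, 0)ᵀ.

Sanity check: (A − (-4)·I) v_1 = (0, 0, 0, 0)ᵀ = 0. ✓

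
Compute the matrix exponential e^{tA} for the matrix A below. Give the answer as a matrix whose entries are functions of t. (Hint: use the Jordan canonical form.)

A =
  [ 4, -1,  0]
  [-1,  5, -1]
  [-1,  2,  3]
e^{tA} =
  [t^2*exp(4*t)/2 + exp(4*t), -t^2*exp(4*t)/2 - t*exp(4*t), t^2*exp(4*t)/2]
  [-t*exp(4*t), t*exp(4*t) + exp(4*t), -t*exp(4*t)]
  [-t^2*exp(4*t)/2 - t*exp(4*t), t^2*exp(4*t)/2 + 2*t*exp(4*t), -t^2*exp(4*t)/2 - t*exp(4*t) + exp(4*t)]

Strategy: write A = P · J · P⁻¹ where J is a Jordan canonical form, so e^{tA} = P · e^{tJ} · P⁻¹, and e^{tJ} can be computed block-by-block.

A has Jordan form
J =
  [4, 1, 0]
  [0, 4, 1]
  [0, 0, 4]
(up to reordering of blocks).

Per-block formulas:
  For a 3×3 Jordan block J_3(4): exp(t · J_3(4)) = e^(4t)·(I + t·N + (t^2/2)·N^2), where N is the 3×3 nilpotent shift.

After assembling e^{tJ} and conjugating by P, we get:

e^{tA} =
  [t^2*exp(4*t)/2 + exp(4*t), -t^2*exp(4*t)/2 - t*exp(4*t), t^2*exp(4*t)/2]
  [-t*exp(4*t), t*exp(4*t) + exp(4*t), -t*exp(4*t)]
  [-t^2*exp(4*t)/2 - t*exp(4*t), t^2*exp(4*t)/2 + 2*t*exp(4*t), -t^2*exp(4*t)/2 - t*exp(4*t) + exp(4*t)]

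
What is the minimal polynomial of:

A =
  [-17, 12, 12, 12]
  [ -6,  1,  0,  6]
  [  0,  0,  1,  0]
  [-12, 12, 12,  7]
x^2 + 4*x - 5

The characteristic polynomial is χ_A(x) = (x - 1)^2*(x + 5)^2, so the eigenvalues are known. The minimal polynomial is
  m_A(x) = Π_λ (x − λ)^{k_λ}
where k_λ is the size of the *largest* Jordan block for λ (equivalently, the smallest k with (A − λI)^k v = 0 for every generalised eigenvector v of λ).

  λ = -5: largest Jordan block has size 1, contributing (x + 5)
  λ = 1: largest Jordan block has size 1, contributing (x − 1)

So m_A(x) = (x - 1)*(x + 5) = x^2 + 4*x - 5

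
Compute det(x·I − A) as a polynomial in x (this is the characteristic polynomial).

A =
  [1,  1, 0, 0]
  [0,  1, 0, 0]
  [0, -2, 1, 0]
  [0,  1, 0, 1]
x^4 - 4*x^3 + 6*x^2 - 4*x + 1

Expanding det(x·I − A) (e.g. by cofactor expansion or by noting that A is similar to its Jordan form J, which has the same characteristic polynomial as A) gives
  χ_A(x) = x^4 - 4*x^3 + 6*x^2 - 4*x + 1
which factors as (x - 1)^4. The eigenvalues (with algebraic multiplicities) are λ = 1 with multiplicity 4.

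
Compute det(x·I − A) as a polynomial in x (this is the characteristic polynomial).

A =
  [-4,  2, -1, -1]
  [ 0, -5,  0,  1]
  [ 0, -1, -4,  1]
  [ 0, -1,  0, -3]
x^4 + 16*x^3 + 96*x^2 + 256*x + 256

Expanding det(x·I − A) (e.g. by cofactor expansion or by noting that A is similar to its Jordan form J, which has the same characteristic polynomial as A) gives
  χ_A(x) = x^4 + 16*x^3 + 96*x^2 + 256*x + 256
which factors as (x + 4)^4. The eigenvalues (with algebraic multiplicities) are λ = -4 with multiplicity 4.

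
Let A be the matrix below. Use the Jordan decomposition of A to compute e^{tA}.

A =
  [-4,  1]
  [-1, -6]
e^{tA} =
  [t*exp(-5*t) + exp(-5*t), t*exp(-5*t)]
  [-t*exp(-5*t), -t*exp(-5*t) + exp(-5*t)]

Strategy: write A = P · J · P⁻¹ where J is a Jordan canonical form, so e^{tA} = P · e^{tJ} · P⁻¹, and e^{tJ} can be computed block-by-block.

A has Jordan form
J =
  [-5,  1]
  [ 0, -5]
(up to reordering of blocks).

Per-block formulas:
  For a 2×2 Jordan block J_2(-5): exp(t · J_2(-5)) = e^(-5t)·(I + t·N), where N is the 2×2 nilpotent shift.

After assembling e^{tJ} and conjugating by P, we get:

e^{tA} =
  [t*exp(-5*t) + exp(-5*t), t*exp(-5*t)]
  [-t*exp(-5*t), -t*exp(-5*t) + exp(-5*t)]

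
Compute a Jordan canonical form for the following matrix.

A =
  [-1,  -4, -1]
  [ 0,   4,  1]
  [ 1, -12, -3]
J_3(0)

The characteristic polynomial is
  det(x·I − A) = x^3

Eigenvalues and multiplicities (the geometric multiplicity of λ is n − rank(A − λI), which equals the number of Jordan blocks for λ):
  λ = 0: algebraic multiplicity = 3, geometric multiplicity = 1

Determining the block sizes for each eigenvalue:
  λ = 0: one block (gm = 1), so the single block has size am = 3 → block sizes [3]

Assembling the blocks gives a Jordan form
J =
  [0, 1, 0]
  [0, 0, 1]
  [0, 0, 0]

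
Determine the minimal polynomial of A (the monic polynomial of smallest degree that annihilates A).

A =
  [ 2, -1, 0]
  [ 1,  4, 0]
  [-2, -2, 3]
x^2 - 6*x + 9

The characteristic polynomial is χ_A(x) = (x - 3)^3, so the eigenvalues are known. The minimal polynomial is
  m_A(x) = Π_λ (x − λ)^{k_λ}
where k_λ is the size of the *largest* Jordan block for λ (equivalently, the smallest k with (A − λI)^k v = 0 for every generalised eigenvector v of λ).

  λ = 3: largest Jordan block has size 2, contributing (x − 3)^2

So m_A(x) = (x - 3)^2 = x^2 - 6*x + 9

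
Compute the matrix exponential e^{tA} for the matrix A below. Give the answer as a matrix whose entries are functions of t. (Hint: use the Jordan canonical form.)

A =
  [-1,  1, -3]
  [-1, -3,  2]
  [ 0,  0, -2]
e^{tA} =
  [t*exp(-2*t) + exp(-2*t), t*exp(-2*t), -t^2*exp(-2*t)/2 - 3*t*exp(-2*t)]
  [-t*exp(-2*t), -t*exp(-2*t) + exp(-2*t), t^2*exp(-2*t)/2 + 2*t*exp(-2*t)]
  [0, 0, exp(-2*t)]

Strategy: write A = P · J · P⁻¹ where J is a Jordan canonical form, so e^{tA} = P · e^{tJ} · P⁻¹, and e^{tJ} can be computed block-by-block.

A has Jordan form
J =
  [-2,  1,  0]
  [ 0, -2,  1]
  [ 0,  0, -2]
(up to reordering of blocks).

Per-block formulas:
  For a 3×3 Jordan block J_3(-2): exp(t · J_3(-2)) = e^(-2t)·(I + t·N + (t^2/2)·N^2), where N is the 3×3 nilpotent shift.

After assembling e^{tJ} and conjugating by P, we get:

e^{tA} =
  [t*exp(-2*t) + exp(-2*t), t*exp(-2*t), -t^2*exp(-2*t)/2 - 3*t*exp(-2*t)]
  [-t*exp(-2*t), -t*exp(-2*t) + exp(-2*t), t^2*exp(-2*t)/2 + 2*t*exp(-2*t)]
  [0, 0, exp(-2*t)]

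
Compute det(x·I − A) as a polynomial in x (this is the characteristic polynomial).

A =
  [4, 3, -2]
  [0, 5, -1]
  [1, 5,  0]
x^3 - 9*x^2 + 27*x - 27

Expanding det(x·I − A) (e.g. by cofactor expansion or by noting that A is similar to its Jordan form J, which has the same characteristic polynomial as A) gives
  χ_A(x) = x^3 - 9*x^2 + 27*x - 27
which factors as (x - 3)^3. The eigenvalues (with algebraic multiplicities) are λ = 3 with multiplicity 3.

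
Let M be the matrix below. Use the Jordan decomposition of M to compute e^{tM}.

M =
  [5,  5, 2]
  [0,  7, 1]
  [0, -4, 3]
e^{tM} =
  [exp(5*t), t^2*exp(5*t) + 5*t*exp(5*t), t^2*exp(5*t)/2 + 2*t*exp(5*t)]
  [0, 2*t*exp(5*t) + exp(5*t), t*exp(5*t)]
  [0, -4*t*exp(5*t), -2*t*exp(5*t) + exp(5*t)]

Strategy: write M = P · J · P⁻¹ where J is a Jordan canonical form, so e^{tM} = P · e^{tJ} · P⁻¹, and e^{tJ} can be computed block-by-block.

M has Jordan form
J =
  [5, 1, 0]
  [0, 5, 1]
  [0, 0, 5]
(up to reordering of blocks).

Per-block formulas:
  For a 3×3 Jordan block J_3(5): exp(t · J_3(5)) = e^(5t)·(I + t·N + (t^2/2)·N^2), where N is the 3×3 nilpotent shift.

After assembling e^{tJ} and conjugating by P, we get:

e^{tM} =
  [exp(5*t), t^2*exp(5*t) + 5*t*exp(5*t), t^2*exp(5*t)/2 + 2*t*exp(5*t)]
  [0, 2*t*exp(5*t) + exp(5*t), t*exp(5*t)]
  [0, -4*t*exp(5*t), -2*t*exp(5*t) + exp(5*t)]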